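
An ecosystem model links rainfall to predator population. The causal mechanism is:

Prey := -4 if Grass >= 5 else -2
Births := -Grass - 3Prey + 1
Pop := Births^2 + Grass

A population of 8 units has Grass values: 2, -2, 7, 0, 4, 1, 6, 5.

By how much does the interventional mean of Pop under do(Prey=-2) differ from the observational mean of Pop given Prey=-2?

-12.5

Every unit gets Prey=-2 under the intervention. Pop values become 27, 79, 7, 49, 13, 37, 7, 9; E[Pop|do(Prey=-2)] = 28.5.
E[Pop|Prey=-2] averages over only the 5 units with Prey=-2 (Grass = 2, -2, 0, 4, 1): Pop = 27, 79, 49, 13, 37, mean 41.
Difference = 28.5 − 41 = -12.5.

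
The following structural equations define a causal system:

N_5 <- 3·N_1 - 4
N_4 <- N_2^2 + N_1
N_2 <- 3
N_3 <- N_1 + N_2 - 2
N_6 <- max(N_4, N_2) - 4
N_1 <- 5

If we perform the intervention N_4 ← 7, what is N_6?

Under do(N_4=7), the mechanism N_4 <- N_2^2 + N_1 is discarded; N_4 is fixed at 7.
N_6 = max(N_4, N_2) - 4  [with N_4=7, N_2=3]  = 3

3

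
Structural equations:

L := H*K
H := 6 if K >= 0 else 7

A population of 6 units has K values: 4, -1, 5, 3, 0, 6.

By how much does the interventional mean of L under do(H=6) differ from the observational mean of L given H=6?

-4.6

The intervention sets H=6 in all 6 units regardless of K. Recomputing L per unit gives 24, -6, 30, 18, 0, 36; average 17.
Observing H=6 restricts to units where H's equation naturally yields 6: K ∈ {4, 5, 3, 0, 6}. In that subpopulation L = 24, 30, 18, 0, 36, mean 21.6.
Difference = 17 − 21.6 = -4.6.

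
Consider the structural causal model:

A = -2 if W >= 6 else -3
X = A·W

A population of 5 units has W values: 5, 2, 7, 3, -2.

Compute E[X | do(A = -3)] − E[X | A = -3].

The intervention sets A=-3 in all 5 units regardless of W. Recomputing X per unit gives -15, -6, -21, -9, 6; average -9.
E[X|A=-3] averages over only the 4 units with A=-3 (W = 5, 2, 3, -2): X = -15, -6, -9, 6, mean -6.
Difference = -9 − (-6) = -3.

-3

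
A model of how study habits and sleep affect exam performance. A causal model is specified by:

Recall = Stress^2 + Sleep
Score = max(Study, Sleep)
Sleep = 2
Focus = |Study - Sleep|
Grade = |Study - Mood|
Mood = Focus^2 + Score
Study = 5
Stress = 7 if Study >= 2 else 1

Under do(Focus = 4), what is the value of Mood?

Under do(Focus=4), the mechanism Focus = |Study - Sleep| is discarded; Focus is fixed at 4.
Score = max(Study, Sleep)  [with Study=5, Sleep=2]  = 5
Mood = Focus^2 + Score  [with Focus=4, Score=5]  = 21

21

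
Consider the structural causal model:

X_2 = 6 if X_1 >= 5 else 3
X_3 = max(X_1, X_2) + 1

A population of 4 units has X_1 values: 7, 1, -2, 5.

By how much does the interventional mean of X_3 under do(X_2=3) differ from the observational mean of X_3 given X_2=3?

1.5

do(X_2=3) breaks X_2's dependence on X_1. With X_2=3 fixed, X_3 across the units is 8, 4, 4, 6, mean 5.5.
Conditioning on X_2=3 selects the 2 unit(s) with X_1 ∈ {1, -2}. Their X_3 values: 4, 4. Mean = 4.
Difference = 5.5 − 4 = 1.5.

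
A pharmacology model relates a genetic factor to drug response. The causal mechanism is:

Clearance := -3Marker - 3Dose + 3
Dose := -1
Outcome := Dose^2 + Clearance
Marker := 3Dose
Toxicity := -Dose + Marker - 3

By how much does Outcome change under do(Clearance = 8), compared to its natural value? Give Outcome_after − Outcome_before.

Intervening sets Clearance = 8 and removes its equation (Clearance := -3Marker - 3Dose + 3).
Outcome = Dose^2 + Clearance  [with Dose=-1, Clearance=8]  = 9
Without intervention: Marker = 3Dose  [with Dose=-1]  = -3; Clearance = -3Marker - 3Dose + 3  [with Marker=-3, Dose=-1]  = 15; Outcome = Dose^2 + Clearance  [with Dose=-1, Clearance=15]  = 16.
Change = 9 − 16 = -7.

-7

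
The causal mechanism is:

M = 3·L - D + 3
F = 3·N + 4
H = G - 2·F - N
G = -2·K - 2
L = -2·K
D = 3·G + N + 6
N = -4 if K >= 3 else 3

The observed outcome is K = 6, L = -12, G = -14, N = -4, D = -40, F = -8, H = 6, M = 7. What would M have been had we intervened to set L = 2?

49

do(L=2) replaces the equation L = -2·K with the constant L = 2.
G = -2·K - 2  [with K=6]  = -14
N = -4 if K >= 3 else 3  [with K=6]  = -4
D = 3·G + N + 6  [with G=-14, N=-4]  = -40
M = 3·L - D + 3  [with L=2, D=-40]  = 49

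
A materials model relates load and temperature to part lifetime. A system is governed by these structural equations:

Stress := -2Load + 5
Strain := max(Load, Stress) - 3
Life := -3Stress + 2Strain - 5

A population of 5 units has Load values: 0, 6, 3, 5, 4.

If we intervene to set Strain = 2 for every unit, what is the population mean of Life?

do(Strain=2) breaks Strain's dependence on Load. With Strain=2 fixed, Life across the units is -16, 20, 2, 14, 8, mean 5.6.

5.6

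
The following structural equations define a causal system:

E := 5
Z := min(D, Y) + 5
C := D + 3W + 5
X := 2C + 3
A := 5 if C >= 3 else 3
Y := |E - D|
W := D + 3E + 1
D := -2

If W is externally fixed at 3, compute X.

27

The intervention breaks the incoming arrows to W: W := D + 3E + 1 no longer applies, and W = 3.
C = D + 3W + 5  [with D=-2, W=3]  = 12
X = 2C + 3  [with C=12]  = 27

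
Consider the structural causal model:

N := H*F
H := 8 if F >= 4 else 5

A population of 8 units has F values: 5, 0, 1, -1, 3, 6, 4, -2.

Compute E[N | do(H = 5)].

Every unit gets H=5 under the intervention. N values become 25, 0, 5, -5, 15, 30, 20, -10; E[N|do(H=5)] = 10.

10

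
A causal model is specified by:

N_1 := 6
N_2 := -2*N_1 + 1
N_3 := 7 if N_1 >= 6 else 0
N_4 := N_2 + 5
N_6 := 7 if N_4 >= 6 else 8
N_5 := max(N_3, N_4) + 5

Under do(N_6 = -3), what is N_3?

7

do(N_6=-3) replaces the equation N_6 := 7 if N_4 >= 6 else 8 with the constant N_6 = -3.
N_3 is not downstream of the intervention, so its value is determined by the original equations.
N_3 = 7 if N_1 >= 6 else 0  [with N_1=6]  = 7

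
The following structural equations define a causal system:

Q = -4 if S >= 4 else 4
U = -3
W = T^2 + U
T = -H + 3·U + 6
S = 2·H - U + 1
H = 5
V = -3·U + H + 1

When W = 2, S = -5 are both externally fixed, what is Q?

4

Under do(W = 2, S = -5), each intervened variable's structural equation is replaced by its fixed value.
Q = -4 if S >= 4 else 4  [with S=-5]  = 4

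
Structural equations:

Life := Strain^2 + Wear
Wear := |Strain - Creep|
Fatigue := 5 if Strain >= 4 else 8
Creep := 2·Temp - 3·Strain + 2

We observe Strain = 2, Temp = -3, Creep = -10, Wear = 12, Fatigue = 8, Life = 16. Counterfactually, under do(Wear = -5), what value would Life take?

-1

Under do(Wear=-5), the mechanism Wear := |Strain - Creep| is discarded; Wear is fixed at -5.
Life = Strain^2 + Wear  [with Strain=2, Wear=-5]  = -1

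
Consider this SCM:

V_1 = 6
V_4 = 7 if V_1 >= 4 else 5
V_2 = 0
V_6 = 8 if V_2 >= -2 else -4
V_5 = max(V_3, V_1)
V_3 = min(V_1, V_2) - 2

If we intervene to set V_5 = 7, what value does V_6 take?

8

The intervention breaks the incoming arrows to V_5: V_5 = max(V_3, V_1) no longer applies, and V_5 = 7.
Since V_6 is not a descendant of the intervened variable, it is unaffected.
V_6 = 8 if V_2 >= -2 else -4  [with V_2=0]  = 8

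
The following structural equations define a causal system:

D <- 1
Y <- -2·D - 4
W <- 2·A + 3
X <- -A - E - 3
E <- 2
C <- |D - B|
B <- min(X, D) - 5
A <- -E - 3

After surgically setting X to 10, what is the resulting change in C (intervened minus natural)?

-1

do(X=10) replaces the equation X <- -A - E - 3 with the constant X = 10.
B = min(X, D) - 5  [with X=10, D=1]  = -4
C = |D - B|  [with D=1, B=-4]  = 5
Without intervention: A = -E - 3  [with E=2]  = -5; X = -A - E - 3  [with A=-5, E=2]  = 0; B = min(X, D) - 5  [with X=0, D=1]  = -5; C = |D - B|  [with D=1, B=-5]  = 6.
Change = 5 − 6 = -1.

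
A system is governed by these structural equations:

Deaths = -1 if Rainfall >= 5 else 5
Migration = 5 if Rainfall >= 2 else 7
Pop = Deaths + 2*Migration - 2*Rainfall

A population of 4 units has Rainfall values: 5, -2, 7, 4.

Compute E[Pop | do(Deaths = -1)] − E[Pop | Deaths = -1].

6

Under do(Deaths=-1), Deaths's equation is replaced by Deaths=-1 for every unit. Per-unit Pop: -1, 17, -5, 1. Mean = 3.
Observing Deaths=-1 restricts to units where Deaths's equation naturally yields -1: Rainfall ∈ {5, 7}. In that subpopulation Pop = -1, -5, mean -3.
Difference = 3 − (-3) = 6.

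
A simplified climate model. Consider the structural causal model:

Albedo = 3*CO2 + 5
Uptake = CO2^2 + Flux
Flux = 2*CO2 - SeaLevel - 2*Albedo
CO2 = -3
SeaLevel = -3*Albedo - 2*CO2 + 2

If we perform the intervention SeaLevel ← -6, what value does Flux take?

The intervention breaks the incoming arrows to SeaLevel: SeaLevel = -3*Albedo - 2*CO2 + 2 no longer applies, and SeaLevel = -6.
Albedo = 3*CO2 + 5  [with CO2=-3]  = -4
Flux = 2*CO2 - SeaLevel - 2*Albedo  [with CO2=-3, SeaLevel=-6, Albedo=-4]  = 8

8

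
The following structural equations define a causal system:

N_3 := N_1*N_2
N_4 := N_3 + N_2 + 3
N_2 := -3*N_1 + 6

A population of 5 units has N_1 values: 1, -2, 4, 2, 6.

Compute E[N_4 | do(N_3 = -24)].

-21.6

do(N_3=-24) breaks N_3's dependence on N_1. With N_3=-24 fixed, N_4 across the units is -18, -9, -27, -21, -33, mean -21.6.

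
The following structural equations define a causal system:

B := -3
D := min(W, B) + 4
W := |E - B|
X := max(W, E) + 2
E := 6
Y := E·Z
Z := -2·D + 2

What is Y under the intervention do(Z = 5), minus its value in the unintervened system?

Under do(Z=5), the mechanism Z := -2·D + 2 is discarded; Z is fixed at 5.
Y = E·Z  [with E=6, Z=5]  = 30
Without intervention: W = |E - B|  [with E=6, B=-3]  = 9; D = min(W, B) + 4  [with W=9, B=-3]  = 1; Z = -2·D + 2  [with D=1]  = 0; Y = E·Z  [with E=6, Z=0]  = 0.
Change = 30 − 0 = 30.

30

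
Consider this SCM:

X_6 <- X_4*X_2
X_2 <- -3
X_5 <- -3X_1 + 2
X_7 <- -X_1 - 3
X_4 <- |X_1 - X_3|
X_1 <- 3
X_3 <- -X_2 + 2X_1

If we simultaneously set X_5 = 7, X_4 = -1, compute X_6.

Setting X_5 = 7, X_4 = -1 by intervention discards those variables' equations.
X_6 = X_4*X_2  [with X_4=-1, X_2=-3]  = 3

3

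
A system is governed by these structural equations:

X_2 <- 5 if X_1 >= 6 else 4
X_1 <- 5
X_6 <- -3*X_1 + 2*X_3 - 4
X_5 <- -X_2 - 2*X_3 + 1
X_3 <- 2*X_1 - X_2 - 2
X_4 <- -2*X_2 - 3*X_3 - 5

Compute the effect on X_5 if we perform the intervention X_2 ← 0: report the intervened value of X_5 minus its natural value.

do(X_2=0) replaces the equation X_2 <- 5 if X_1 >= 6 else 4 with the constant X_2 = 0.
X_3 = 2*X_1 - X_2 - 2  [with X_1=5, X_2=0]  = 8
X_5 = -X_2 - 2*X_3 + 1  [with X_2=0, X_3=8]  = -15
Without intervention: X_2 = 5 if X_1 >= 6 else 4  [with X_1=5]  = 4; X_3 = 2*X_1 - X_2 - 2  [with X_1=5, X_2=4]  = 4; X_5 = -X_2 - 2*X_3 + 1  [with X_2=4, X_3=4]  = -11.
Change = -15 − (-11) = -4.

-4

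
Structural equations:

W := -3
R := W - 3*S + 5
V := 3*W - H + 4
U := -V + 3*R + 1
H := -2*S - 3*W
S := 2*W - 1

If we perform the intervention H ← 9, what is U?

The intervention breaks the incoming arrows to H: H := -2*S - 3*W no longer applies, and H = 9.
S = 2*W - 1  [with W=-3]  = -7
R = W - 3*S + 5  [with W=-3, S=-7]  = 23
V = 3*W - H + 4  [with W=-3, H=9]  = -14
U = -V + 3*R + 1  [with V=-14, R=23]  = 84

84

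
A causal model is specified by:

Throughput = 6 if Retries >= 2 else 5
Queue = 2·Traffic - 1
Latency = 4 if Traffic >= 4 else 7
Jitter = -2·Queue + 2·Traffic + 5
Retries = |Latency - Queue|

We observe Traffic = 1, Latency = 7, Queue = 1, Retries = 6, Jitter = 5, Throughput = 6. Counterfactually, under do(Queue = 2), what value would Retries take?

The intervention breaks the incoming arrows to Queue: Queue = 2·Traffic - 1 no longer applies, and Queue = 2.
Latency = 4 if Traffic >= 4 else 7  [with Traffic=1]  = 7
Retries = |Latency - Queue|  [with Latency=7, Queue=2]  = 5

5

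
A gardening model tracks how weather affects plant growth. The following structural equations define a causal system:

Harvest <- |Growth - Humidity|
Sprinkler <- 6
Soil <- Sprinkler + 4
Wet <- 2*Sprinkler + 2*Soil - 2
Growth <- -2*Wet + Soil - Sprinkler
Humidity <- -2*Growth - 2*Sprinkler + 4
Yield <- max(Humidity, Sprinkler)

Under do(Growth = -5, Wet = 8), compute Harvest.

7

The joint intervention fixes Growth = -5, Wet = 8, removing each variable's own equation.
Humidity = -2*Growth - 2*Sprinkler + 4  [with Growth=-5, Sprinkler=6]  = 2
Harvest = |Growth - Humidity|  [with Growth=-5, Humidity=2]  = 7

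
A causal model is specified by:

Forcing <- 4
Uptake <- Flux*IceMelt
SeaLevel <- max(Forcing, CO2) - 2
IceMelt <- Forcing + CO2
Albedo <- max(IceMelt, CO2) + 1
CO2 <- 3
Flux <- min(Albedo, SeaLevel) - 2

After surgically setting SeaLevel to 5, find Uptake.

Under do(SeaLevel=5), the mechanism SeaLevel <- max(Forcing, CO2) - 2 is discarded; SeaLevel is fixed at 5.
IceMelt = Forcing + CO2  [with Forcing=4, CO2=3]  = 7
Albedo = max(IceMelt, CO2) + 1  [with IceMelt=7, CO2=3]  = 8
Flux = min(Albedo, SeaLevel) - 2  [with Albedo=8, SeaLevel=5]  = 3
Uptake = Flux*IceMelt  [with Flux=3, IceMelt=7]  = 21

21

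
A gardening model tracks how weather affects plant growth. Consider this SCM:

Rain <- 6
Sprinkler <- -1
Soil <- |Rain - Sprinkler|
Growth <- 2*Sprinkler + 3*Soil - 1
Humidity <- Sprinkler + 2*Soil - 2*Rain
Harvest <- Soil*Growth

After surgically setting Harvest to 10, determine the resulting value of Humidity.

do(Harvest=10) replaces the equation Harvest <- Soil*Growth with the constant Harvest = 10.
Since Humidity is not a descendant of the intervened variable, it is unaffected.
Soil = |Rain - Sprinkler|  [with Rain=6, Sprinkler=-1]  = 7
Humidity = Sprinkler + 2*Soil - 2*Rain  [with Sprinkler=-1, Soil=7, Rain=6]  = 1

1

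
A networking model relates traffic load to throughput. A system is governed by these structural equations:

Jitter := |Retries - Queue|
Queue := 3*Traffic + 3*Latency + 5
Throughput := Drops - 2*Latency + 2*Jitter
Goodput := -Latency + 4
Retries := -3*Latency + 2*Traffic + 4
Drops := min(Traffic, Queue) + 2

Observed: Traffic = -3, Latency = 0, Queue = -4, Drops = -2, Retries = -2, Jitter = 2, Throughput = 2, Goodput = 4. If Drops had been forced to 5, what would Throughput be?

The intervention breaks the incoming arrows to Drops: Drops := min(Traffic, Queue) + 2 no longer applies, and Drops = 5.
Queue = 3*Traffic + 3*Latency + 5  [with Traffic=-3, Latency=0]  = -4
Retries = -3*Latency + 2*Traffic + 4  [with Latency=0, Traffic=-3]  = -2
Jitter = |Retries - Queue|  [with Retries=-2, Queue=-4]  = 2
Throughput = Drops - 2*Latency + 2*Jitter  [with Drops=5, Latency=0, Jitter=2]  = 9

9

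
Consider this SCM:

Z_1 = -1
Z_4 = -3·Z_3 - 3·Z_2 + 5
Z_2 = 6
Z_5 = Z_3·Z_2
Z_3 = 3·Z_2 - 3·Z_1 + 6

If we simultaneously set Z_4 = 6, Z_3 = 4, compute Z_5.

The joint intervention fixes Z_4 = 6, Z_3 = 4, removing each variable's own equation.
Z_5 = Z_3·Z_2  [with Z_3=4, Z_2=6]  = 24

24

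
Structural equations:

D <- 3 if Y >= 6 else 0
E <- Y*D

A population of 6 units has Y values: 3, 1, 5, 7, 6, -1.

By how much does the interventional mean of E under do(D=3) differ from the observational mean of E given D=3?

Every unit gets D=3 under the intervention. E values become 9, 3, 15, 21, 18, -3; E[E|do(D=3)] = 10.5.
Observing D=3 restricts to units where D's equation naturally yields 3: Y ∈ {7, 6}. In that subpopulation E = 21, 18, mean 19.5.
Difference = 10.5 − 19.5 = -9.

-9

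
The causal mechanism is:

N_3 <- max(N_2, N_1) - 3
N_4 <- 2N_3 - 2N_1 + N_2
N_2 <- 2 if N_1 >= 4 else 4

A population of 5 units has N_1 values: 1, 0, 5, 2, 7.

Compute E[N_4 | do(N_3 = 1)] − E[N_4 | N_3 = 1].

The intervention sets N_3=1 in all 5 units regardless of N_1. Recomputing N_4 per unit gives 4, 6, -6, 2, -10; average -0.8.
Conditioning on N_3=1 selects the 3 unit(s) with N_1 ∈ {1, 0, 2}. Their N_4 values: 4, 6, 2. Mean = 4.
Difference = -0.8 − 4 = -4.8.

-4.8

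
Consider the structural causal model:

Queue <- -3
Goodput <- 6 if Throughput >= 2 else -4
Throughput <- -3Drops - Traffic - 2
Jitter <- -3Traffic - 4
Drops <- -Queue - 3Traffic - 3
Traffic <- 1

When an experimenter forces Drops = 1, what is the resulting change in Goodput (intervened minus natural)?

The intervention breaks the incoming arrows to Drops: Drops <- -Queue - 3Traffic - 3 no longer applies, and Drops = 1.
Throughput = -3Drops - Traffic - 2  [with Drops=1, Traffic=1]  = -6
Goodput = 6 if Throughput >= 2 else -4  [with Throughput=-6]  = -4
Without intervention: Drops = -Queue - 3Traffic - 3  [with Queue=-3, Traffic=1]  = -3; Throughput = -3Drops - Traffic - 2  [with Drops=-3, Traffic=1]  = 6; Goodput = 6 if Throughput >= 2 else -4  [with Throughput=6]  = 6.
Change = -4 − 6 = -10.

-10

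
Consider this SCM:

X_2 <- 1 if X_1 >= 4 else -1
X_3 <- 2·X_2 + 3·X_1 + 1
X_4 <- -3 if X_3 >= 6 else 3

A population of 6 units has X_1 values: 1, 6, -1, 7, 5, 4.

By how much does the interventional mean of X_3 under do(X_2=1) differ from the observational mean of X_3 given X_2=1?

The intervention sets X_2=1 in all 6 units regardless of X_1. Recomputing X_3 per unit gives 6, 21, 0, 24, 18, 15; average 14.
E[X_3|X_2=1] averages over only the 4 units with X_2=1 (X_1 = 6, 7, 5, 4): X_3 = 21, 24, 18, 15, mean 19.5.
Difference = 14 − 19.5 = -5.5.

-5.5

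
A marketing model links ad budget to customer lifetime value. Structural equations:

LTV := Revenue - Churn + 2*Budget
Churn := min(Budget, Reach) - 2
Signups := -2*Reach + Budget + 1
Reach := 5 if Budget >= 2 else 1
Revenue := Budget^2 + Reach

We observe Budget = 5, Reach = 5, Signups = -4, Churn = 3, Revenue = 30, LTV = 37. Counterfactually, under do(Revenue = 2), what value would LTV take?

9

The intervention breaks the incoming arrows to Revenue: Revenue := Budget^2 + Reach no longer applies, and Revenue = 2.
Reach = 5 if Budget >= 2 else 1  [with Budget=5]  = 5
Churn = min(Budget, Reach) - 2  [with Budget=5, Reach=5]  = 3
LTV = Revenue - Churn + 2*Budget  [with Revenue=2, Churn=3, Budget=5]  = 9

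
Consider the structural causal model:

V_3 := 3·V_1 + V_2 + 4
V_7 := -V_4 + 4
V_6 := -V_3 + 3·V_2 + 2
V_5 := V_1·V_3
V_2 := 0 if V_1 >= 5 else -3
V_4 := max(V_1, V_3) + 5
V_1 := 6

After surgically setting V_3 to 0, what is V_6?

The intervention breaks the incoming arrows to V_3: V_3 := 3·V_1 + V_2 + 4 no longer applies, and V_3 = 0.
V_2 = 0 if V_1 >= 5 else -3  [with V_1=6]  = 0
V_6 = -V_3 + 3·V_2 + 2  [with V_3=0, V_2=0]  = 2

2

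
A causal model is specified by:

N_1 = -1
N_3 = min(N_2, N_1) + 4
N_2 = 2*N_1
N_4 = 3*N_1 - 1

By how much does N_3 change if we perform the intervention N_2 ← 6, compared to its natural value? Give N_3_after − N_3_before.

1

The intervention breaks the incoming arrows to N_2: N_2 = 2*N_1 no longer applies, and N_2 = 6.
N_3 = min(N_2, N_1) + 4  [with N_2=6, N_1=-1]  = 3
Without intervention: N_2 = 2*N_1  [with N_1=-1]  = -2; N_3 = min(N_2, N_1) + 4  [with N_2=-2, N_1=-1]  = 2.
Change = 3 − 2 = 1.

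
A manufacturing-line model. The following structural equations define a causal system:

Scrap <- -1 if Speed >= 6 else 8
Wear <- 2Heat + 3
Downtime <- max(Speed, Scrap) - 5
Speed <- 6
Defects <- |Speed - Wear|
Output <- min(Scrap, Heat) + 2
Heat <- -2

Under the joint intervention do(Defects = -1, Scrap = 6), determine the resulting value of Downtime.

1

Under do(Defects = -1, Scrap = 6), each intervened variable's structural equation is replaced by its fixed value.
Downtime = max(Speed, Scrap) - 5  [with Speed=6, Scrap=6]  = 1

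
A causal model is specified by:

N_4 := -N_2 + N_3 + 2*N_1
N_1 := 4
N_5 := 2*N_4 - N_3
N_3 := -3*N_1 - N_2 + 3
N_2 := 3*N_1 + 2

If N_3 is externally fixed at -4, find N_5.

-16

do(N_3=-4) replaces the equation N_3 := -3*N_1 - N_2 + 3 with the constant N_3 = -4.
N_2 = 3*N_1 + 2  [with N_1=4]  = 14
N_4 = -N_2 + N_3 + 2*N_1  [with N_2=14, N_3=-4, N_1=4]  = -10
N_5 = 2*N_4 - N_3  [with N_4=-10, N_3=-4]  = -16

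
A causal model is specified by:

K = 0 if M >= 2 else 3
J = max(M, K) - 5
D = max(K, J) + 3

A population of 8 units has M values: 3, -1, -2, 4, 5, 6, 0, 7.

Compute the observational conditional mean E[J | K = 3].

-2

Observing K=3 restricts to units where K's equation naturally yields 3: M ∈ {-1, -2, 0}. In that subpopulation J = -2, -2, -2, mean -2.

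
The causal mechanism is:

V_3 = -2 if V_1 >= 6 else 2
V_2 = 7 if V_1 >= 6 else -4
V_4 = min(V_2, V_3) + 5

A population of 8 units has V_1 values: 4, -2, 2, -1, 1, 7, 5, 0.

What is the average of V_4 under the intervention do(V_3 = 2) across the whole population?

1.75

Every unit gets V_3=2 under the intervention. V_4 values become 1, 1, 1, 1, 1, 7, 1, 1; E[V_4|do(V_3=2)] = 1.75.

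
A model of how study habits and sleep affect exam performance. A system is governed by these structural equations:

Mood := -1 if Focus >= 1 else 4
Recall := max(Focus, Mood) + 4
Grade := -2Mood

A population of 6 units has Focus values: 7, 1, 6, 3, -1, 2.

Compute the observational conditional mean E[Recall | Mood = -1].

7.8

Conditioning on Mood=-1 selects the 5 unit(s) with Focus ∈ {7, 1, 6, 3, 2}. Their Recall values: 11, 5, 10, 7, 6. Mean = 7.8.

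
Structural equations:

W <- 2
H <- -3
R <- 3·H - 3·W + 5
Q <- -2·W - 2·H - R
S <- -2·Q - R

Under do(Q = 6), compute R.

Under do(Q=6), the mechanism Q <- -2·W - 2·H - R is discarded; Q is fixed at 6.
Since R is not a descendant of the intervened variable, it is unaffected.
R = 3·H - 3·W + 5  [with H=-3, W=2]  = -10

-10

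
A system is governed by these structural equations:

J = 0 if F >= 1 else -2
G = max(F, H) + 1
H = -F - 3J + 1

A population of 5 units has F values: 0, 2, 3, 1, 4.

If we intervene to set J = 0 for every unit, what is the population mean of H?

The intervention sets J=0 in all 5 units regardless of F. Recomputing H per unit gives 1, -1, -2, 0, -3; average -1.

-1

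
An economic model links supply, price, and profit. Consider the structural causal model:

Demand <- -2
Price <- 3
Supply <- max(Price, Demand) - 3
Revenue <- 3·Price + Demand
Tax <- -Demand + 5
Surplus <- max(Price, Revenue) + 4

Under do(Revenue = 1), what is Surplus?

7

Under do(Revenue=1), the mechanism Revenue <- 3·Price + Demand is discarded; Revenue is fixed at 1.
Surplus = max(Price, Revenue) + 4  [with Price=3, Revenue=1]  = 7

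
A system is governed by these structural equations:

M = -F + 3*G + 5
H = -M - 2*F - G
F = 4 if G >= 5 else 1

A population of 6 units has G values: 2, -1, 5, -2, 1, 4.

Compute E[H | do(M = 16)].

-20.5

do(M=16) breaks M's dependence on G. With M=16 fixed, H across the units is -20, -17, -29, -16, -19, -22, mean -20.5.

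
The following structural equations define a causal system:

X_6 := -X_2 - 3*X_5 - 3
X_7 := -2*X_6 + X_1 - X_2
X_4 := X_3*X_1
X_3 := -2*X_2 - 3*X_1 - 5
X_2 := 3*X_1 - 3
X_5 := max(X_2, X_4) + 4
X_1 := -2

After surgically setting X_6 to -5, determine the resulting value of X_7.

17

Intervening sets X_6 = -5 and removes its equation (X_6 := -X_2 - 3*X_5 - 3).
X_2 = 3*X_1 - 3  [with X_1=-2]  = -9
X_7 = -2*X_6 + X_1 - X_2  [with X_6=-5, X_1=-2, X_2=-9]  = 17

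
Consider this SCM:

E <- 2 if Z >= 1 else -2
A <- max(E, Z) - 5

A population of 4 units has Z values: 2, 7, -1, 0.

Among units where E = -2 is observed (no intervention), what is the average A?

-5.5

Conditioning on E=-2 selects the 2 unit(s) with Z ∈ {-1, 0}. Their A values: -6, -5. Mean = -5.5.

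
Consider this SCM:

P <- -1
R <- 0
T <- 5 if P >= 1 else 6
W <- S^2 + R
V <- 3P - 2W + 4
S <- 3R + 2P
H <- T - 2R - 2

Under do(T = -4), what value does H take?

-6

The intervention breaks the incoming arrows to T: T <- 5 if P >= 1 else 6 no longer applies, and T = -4.
H = T - 2R - 2  [with T=-4, R=0]  = -6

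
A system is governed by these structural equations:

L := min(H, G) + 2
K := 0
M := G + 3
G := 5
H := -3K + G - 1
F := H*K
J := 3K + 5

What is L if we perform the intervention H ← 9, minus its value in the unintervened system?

1

do(H=9) replaces the equation H := -3K + G - 1 with the constant H = 9.
L = min(H, G) + 2  [with H=9, G=5]  = 7
Without intervention: H = -3K + G - 1  [with K=0, G=5]  = 4; L = min(H, G) + 2  [with H=4, G=5]  = 6.
Change = 7 − 6 = 1.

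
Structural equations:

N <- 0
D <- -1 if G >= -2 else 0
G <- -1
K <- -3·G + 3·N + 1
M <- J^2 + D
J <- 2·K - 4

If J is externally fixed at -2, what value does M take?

3

Under do(J=-2), the mechanism J <- 2·K - 4 is discarded; J is fixed at -2.
D = -1 if G >= -2 else 0  [with G=-1]  = -1
M = J^2 + D  [with J=-2, D=-1]  = 3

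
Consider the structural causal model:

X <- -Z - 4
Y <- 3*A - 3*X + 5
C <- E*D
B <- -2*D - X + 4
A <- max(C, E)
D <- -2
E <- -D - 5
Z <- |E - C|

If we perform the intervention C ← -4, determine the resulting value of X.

do(C=-4) replaces the equation C <- E*D with the constant C = -4.
E = -D - 5  [with D=-2]  = -3
Z = |E - C|  [with E=-3, C=-4]  = 1
X = -Z - 4  [with Z=1]  = -5

-5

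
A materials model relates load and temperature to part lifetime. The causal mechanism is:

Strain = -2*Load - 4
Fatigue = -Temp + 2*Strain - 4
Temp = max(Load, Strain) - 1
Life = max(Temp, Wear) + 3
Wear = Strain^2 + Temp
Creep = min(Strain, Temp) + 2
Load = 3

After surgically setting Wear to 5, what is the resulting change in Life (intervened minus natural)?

Under do(Wear=5), the mechanism Wear = Strain^2 + Temp is discarded; Wear is fixed at 5.
Strain = -2*Load - 4  [with Load=3]  = -10
Temp = max(Load, Strain) - 1  [with Load=3, Strain=-10]  = 2
Life = max(Temp, Wear) + 3  [with Temp=2, Wear=5]  = 8
Without intervention: Strain = -2*Load - 4  [with Load=3]  = -10; Temp = max(Load, Strain) - 1  [with Load=3, Strain=-10]  = 2; Wear = Strain^2 + Temp  [with Strain=-10, Temp=2]  = 102; Life = max(Temp, Wear) + 3  [with Temp=2, Wear=102]  = 105.
Change = 8 − 105 = -97.

-97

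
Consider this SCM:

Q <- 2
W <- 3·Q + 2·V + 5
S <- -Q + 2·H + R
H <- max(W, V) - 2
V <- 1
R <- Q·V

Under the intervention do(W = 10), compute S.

16

The intervention breaks the incoming arrows to W: W <- 3·Q + 2·V + 5 no longer applies, and W = 10.
H = max(W, V) - 2  [with W=10, V=1]  = 8
R = Q·V  [with Q=2, V=1]  = 2
S = -Q + 2·H + R  [with Q=2, H=8, R=2]  = 16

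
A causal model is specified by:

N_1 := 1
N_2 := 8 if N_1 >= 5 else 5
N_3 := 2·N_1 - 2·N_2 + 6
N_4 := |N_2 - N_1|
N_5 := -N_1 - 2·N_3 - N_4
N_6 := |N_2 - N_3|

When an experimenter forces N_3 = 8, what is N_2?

5

Under do(N_3=8), the mechanism N_3 := 2·N_1 - 2·N_2 + 6 is discarded; N_3 is fixed at 8.
Since N_2 is not a descendant of the intervened variable, it is unaffected.
N_2 = 8 if N_1 >= 5 else 5  [with N_1=1]  = 5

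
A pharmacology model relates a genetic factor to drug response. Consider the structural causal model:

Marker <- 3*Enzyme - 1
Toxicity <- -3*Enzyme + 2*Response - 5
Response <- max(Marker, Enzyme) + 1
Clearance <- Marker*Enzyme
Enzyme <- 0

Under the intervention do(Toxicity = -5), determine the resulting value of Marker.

The intervention breaks the incoming arrows to Toxicity: Toxicity <- -3*Enzyme + 2*Response - 5 no longer applies, and Toxicity = -5.
Since Marker is not a descendant of the intervened variable, it is unaffected.
Marker = 3*Enzyme - 1  [with Enzyme=0]  = -1

-1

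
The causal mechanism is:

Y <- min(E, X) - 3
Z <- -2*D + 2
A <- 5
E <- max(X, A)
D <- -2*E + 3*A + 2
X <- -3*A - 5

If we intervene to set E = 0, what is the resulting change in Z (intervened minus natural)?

The intervention breaks the incoming arrows to E: E <- max(X, A) no longer applies, and E = 0.
D = -2*E + 3*A + 2  [with E=0, A=5]  = 17
Z = -2*D + 2  [with D=17]  = -32
Without intervention: X = -3*A - 5  [with A=5]  = -20; E = max(X, A)  [with X=-20, A=5]  = 5; D = -2*E + 3*A + 2  [with E=5, A=5]  = 7; Z = -2*D + 2  [with D=7]  = -12.
Change = -32 − (-12) = -20.

-20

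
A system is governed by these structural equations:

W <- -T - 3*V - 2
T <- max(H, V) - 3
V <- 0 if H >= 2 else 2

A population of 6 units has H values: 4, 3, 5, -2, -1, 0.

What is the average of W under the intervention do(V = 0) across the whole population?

-1

do(V=0) breaks V's dependence on H. With V=0 fixed, W across the units is -3, -2, -4, 1, 1, 1, mean -1.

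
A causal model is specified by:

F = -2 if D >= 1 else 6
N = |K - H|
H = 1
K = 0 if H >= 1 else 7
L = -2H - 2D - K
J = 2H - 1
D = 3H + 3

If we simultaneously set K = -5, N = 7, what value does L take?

-9

Under do(K = -5, N = 7), each intervened variable's structural equation is replaced by its fixed value.
D = 3H + 3  [with H=1]  = 6
L = -2H - 2D - K  [with H=1, D=6, K=-5]  = -9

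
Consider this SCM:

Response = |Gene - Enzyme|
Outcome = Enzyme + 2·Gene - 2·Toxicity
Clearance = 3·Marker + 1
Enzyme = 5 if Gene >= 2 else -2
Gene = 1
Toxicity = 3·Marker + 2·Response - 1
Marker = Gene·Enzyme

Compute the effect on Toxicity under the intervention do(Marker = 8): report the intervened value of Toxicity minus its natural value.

do(Marker=8) replaces the equation Marker = Gene·Enzyme with the constant Marker = 8.
Enzyme = 5 if Gene >= 2 else -2  [with Gene=1]  = -2
Response = |Gene - Enzyme|  [with Gene=1, Enzyme=-2]  = 3
Toxicity = 3·Marker + 2·Response - 1  [with Marker=8, Response=3]  = 29
Without intervention: Enzyme = 5 if Gene >= 2 else -2  [with Gene=1]  = -2; Marker = Gene·Enzyme  [with Gene=1, Enzyme=-2]  = -2; Response = |Gene - Enzyme|  [with Gene=1, Enzyme=-2]  = 3; Toxicity = 3·Marker + 2·Response - 1  [with Marker=-2, Response=3]  = -1.
Change = 29 − (-1) = 30.

30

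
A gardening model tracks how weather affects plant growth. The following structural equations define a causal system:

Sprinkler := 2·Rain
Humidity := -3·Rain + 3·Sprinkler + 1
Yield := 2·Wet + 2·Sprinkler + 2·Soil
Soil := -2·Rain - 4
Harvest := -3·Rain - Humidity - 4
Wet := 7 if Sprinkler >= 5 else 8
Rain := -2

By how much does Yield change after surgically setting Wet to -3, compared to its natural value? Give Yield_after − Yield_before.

Under do(Wet=-3), the mechanism Wet := 7 if Sprinkler >= 5 else 8 is discarded; Wet is fixed at -3.
Sprinkler = 2·Rain  [with Rain=-2]  = -4
Soil = -2·Rain - 4  [with Rain=-2]  = 0
Yield = 2·Wet + 2·Sprinkler + 2·Soil  [with Wet=-3, Sprinkler=-4, Soil=0]  = -14
Without intervention: Sprinkler = 2·Rain  [with Rain=-2]  = -4; Soil = -2·Rain - 4  [with Rain=-2]  = 0; Wet = 7 if Sprinkler >= 5 else 8  [with Sprinkler=-4]  = 8; Yield = 2·Wet + 2·Sprinkler + 2·Soil  [with Wet=8, Sprinkler=-4, Soil=0]  = 8.
Change = -14 − 8 = -22.

-22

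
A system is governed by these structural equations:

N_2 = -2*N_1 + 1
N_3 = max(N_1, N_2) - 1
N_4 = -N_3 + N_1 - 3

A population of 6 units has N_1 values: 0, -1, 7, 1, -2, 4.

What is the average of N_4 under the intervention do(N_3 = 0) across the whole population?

Under do(N_3=0), N_3's equation is replaced by N_3=0 for every unit. Per-unit N_4: -3, -4, 4, -2, -5, 1. Mean = -1.5.

-1.5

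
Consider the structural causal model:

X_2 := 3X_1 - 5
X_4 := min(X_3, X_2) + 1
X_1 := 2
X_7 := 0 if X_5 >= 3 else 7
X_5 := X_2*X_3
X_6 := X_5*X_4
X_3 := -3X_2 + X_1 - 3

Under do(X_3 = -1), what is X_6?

0

The intervention breaks the incoming arrows to X_3: X_3 := -3X_2 + X_1 - 3 no longer applies, and X_3 = -1.
X_2 = 3X_1 - 5  [with X_1=2]  = 1
X_4 = min(X_3, X_2) + 1  [with X_3=-1, X_2=1]  = 0
X_5 = X_2*X_3  [with X_2=1, X_3=-1]  = -1
X_6 = X_5*X_4  [with X_5=-1, X_4=0]  = 0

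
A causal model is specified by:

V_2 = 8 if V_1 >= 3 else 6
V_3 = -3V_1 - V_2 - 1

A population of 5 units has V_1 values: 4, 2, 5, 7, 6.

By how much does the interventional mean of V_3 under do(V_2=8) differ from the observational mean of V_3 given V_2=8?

2.1

do(V_2=8) breaks V_2's dependence on V_1. With V_2=8 fixed, V_3 across the units is -21, -15, -24, -30, -27, mean -23.4.
Conditioning on V_2=8 selects the 4 unit(s) with V_1 ∈ {4, 5, 7, 6}. Their V_3 values: -21, -24, -30, -27. Mean = -25.5.
Difference = -23.4 − (-25.5) = 2.1.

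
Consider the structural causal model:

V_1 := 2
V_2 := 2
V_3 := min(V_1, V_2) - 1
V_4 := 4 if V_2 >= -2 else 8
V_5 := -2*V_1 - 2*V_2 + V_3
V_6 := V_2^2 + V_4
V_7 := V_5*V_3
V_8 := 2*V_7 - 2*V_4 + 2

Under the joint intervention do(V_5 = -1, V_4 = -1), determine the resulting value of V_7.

-1

Setting V_5 = -1, V_4 = -1 by intervention discards those variables' equations.
V_3 = min(V_1, V_2) - 1  [with V_1=2, V_2=2]  = 1
V_7 = V_5*V_3  [with V_5=-1, V_3=1]  = -1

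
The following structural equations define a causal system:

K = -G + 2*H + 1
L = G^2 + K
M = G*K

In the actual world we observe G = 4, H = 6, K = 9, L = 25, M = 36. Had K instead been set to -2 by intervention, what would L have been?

14

The intervention breaks the incoming arrows to K: K = -G + 2*H + 1 no longer applies, and K = -2.
L = G^2 + K  [with G=4, K=-2]  = 14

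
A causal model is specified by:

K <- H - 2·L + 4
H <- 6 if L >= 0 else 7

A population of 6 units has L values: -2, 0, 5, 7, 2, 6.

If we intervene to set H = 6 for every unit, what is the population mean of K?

4

The intervention sets H=6 in all 6 units regardless of L. Recomputing K per unit gives 14, 10, 0, -4, 6, -2; average 4.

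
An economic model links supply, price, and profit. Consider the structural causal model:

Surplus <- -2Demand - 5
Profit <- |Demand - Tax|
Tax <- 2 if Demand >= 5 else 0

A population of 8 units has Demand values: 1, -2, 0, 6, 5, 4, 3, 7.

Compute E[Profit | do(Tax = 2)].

2.75

The intervention sets Tax=2 in all 8 units regardless of Demand. Recomputing Profit per unit gives 1, 4, 2, 4, 3, 2, 1, 5; average 2.75.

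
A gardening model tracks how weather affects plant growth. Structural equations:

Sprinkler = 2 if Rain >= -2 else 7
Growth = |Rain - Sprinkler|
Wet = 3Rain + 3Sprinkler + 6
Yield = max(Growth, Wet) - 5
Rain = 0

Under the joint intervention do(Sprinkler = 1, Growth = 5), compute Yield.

Setting Sprinkler = 1, Growth = 5 by intervention discards those variables' equations.
Wet = 3Rain + 3Sprinkler + 6  [with Rain=0, Sprinkler=1]  = 9
Yield = max(Growth, Wet) - 5  [with Growth=5, Wet=9]  = 4

4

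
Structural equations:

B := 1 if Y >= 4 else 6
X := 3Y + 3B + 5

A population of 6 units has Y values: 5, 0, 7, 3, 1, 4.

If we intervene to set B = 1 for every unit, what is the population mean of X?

18

Every unit gets B=1 under the intervention. X values become 23, 8, 29, 17, 11, 20; E[X|do(B=1)] = 18.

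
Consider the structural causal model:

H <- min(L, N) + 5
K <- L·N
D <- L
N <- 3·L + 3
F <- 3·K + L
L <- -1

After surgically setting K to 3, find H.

4

do(K=3) replaces the equation K <- L·N with the constant K = 3.
H is not downstream of the intervention, so its value is determined by the original equations.
N = 3·L + 3  [with L=-1]  = 0
H = min(L, N) + 5  [with L=-1, N=0]  = 4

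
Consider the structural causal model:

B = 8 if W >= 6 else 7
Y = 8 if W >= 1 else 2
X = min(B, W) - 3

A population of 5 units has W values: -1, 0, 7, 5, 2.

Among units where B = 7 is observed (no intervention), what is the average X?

-1.5

Conditioning on B=7 selects the 4 unit(s) with W ∈ {-1, 0, 5, 2}. Their X values: -4, -3, 2, -1. Mean = -1.5.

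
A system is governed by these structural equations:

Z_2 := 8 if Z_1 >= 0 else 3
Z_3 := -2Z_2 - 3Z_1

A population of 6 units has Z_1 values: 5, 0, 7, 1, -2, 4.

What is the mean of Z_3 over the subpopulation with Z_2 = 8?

-26.2

E[Z_3|Z_2=8] averages over only the 5 units with Z_2=8 (Z_1 = 5, 0, 7, 1, 4): Z_3 = -31, -16, -37, -19, -28, mean -26.2.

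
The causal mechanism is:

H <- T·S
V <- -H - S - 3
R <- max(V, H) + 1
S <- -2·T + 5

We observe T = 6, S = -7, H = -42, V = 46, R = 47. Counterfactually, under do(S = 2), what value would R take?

do(S=2) replaces the equation S <- -2·T + 5 with the constant S = 2.
H = T·S  [with T=6, S=2]  = 12
V = -H - S - 3  [with H=12, S=2]  = -17
R = max(V, H) + 1  [with V=-17, H=12]  = 13

13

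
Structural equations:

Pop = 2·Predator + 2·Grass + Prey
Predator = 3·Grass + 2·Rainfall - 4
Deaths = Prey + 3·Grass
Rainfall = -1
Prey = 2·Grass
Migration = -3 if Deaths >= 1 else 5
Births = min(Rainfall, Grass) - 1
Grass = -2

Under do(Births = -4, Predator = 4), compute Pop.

0

Under do(Births = -4, Predator = 4), each intervened variable's structural equation is replaced by its fixed value.
Prey = 2·Grass  [with Grass=-2]  = -4
Pop = 2·Predator + 2·Grass + Prey  [with Predator=4, Grass=-2, Prey=-4]  = 0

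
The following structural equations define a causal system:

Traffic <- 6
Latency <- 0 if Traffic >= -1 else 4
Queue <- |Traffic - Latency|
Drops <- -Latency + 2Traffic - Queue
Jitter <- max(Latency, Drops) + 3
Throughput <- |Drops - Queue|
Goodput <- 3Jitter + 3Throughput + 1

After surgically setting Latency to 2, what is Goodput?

34

Under do(Latency=2), the mechanism Latency <- 0 if Traffic >= -1 else 4 is discarded; Latency is fixed at 2.
Queue = |Traffic - Latency|  [with Traffic=6, Latency=2]  = 4
Drops = -Latency + 2Traffic - Queue  [with Latency=2, Traffic=6, Queue=4]  = 6
Jitter = max(Latency, Drops) + 3  [with Latency=2, Drops=6]  = 9
Throughput = |Drops - Queue|  [with Drops=6, Queue=4]  = 2
Goodput = 3Jitter + 3Throughput + 1  [with Jitter=9, Throughput=2]  = 34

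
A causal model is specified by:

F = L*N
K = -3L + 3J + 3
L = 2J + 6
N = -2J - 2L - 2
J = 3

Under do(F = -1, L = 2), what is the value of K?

6

The joint intervention fixes F = -1, L = 2, removing each variable's own equation.
K = -3L + 3J + 3  [with L=2, J=3]  = 6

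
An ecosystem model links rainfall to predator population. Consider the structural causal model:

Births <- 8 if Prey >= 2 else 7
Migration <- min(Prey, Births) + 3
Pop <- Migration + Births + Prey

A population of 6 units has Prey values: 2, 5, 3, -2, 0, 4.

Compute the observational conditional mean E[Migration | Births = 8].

6.5

Conditioning on Births=8 selects the 4 unit(s) with Prey ∈ {2, 5, 3, 4}. Their Migration values: 5, 8, 6, 7. Mean = 6.5.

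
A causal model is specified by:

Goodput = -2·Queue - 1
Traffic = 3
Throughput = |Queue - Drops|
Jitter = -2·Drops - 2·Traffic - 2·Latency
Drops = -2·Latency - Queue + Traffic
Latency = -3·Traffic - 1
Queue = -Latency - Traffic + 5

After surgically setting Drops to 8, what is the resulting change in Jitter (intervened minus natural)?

6

Intervening sets Drops = 8 and removes its equation (Drops = -2·Latency - Queue + Traffic).
Latency = -3·Traffic - 1  [with Traffic=3]  = -10
Jitter = -2·Drops - 2·Traffic - 2·Latency  [with Drops=8, Traffic=3, Latency=-10]  = -2
Without intervention: Latency = -3·Traffic - 1  [with Traffic=3]  = -10; Queue = -Latency - Traffic + 5  [with Latency=-10, Traffic=3]  = 12; Drops = -2·Latency - Queue + Traffic  [with Latency=-10, Queue=12, Traffic=3]  = 11; Jitter = -2·Drops - 2·Traffic - 2·Latency  [with Drops=11, Traffic=3, Latency=-10]  = -8.
Change = -2 − (-8) = 6.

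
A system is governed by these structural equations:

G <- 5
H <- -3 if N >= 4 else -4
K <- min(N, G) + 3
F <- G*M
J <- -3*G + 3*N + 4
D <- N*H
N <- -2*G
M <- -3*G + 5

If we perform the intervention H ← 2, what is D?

Under do(H=2), the mechanism H <- -3 if N >= 4 else -4 is discarded; H is fixed at 2.
N = -2*G  [with G=5]  = -10
D = N*H  [with N=-10, H=2]  = -20

-20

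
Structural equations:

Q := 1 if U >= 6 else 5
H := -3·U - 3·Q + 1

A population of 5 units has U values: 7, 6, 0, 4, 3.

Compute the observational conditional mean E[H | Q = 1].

Observing Q=1 restricts to units where Q's equation naturally yields 1: U ∈ {7, 6}. In that subpopulation H = -23, -20, mean -21.5.

-21.5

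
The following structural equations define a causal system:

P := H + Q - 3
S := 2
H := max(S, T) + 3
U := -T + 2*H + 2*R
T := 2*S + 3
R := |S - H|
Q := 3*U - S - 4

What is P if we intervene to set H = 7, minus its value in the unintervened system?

The intervention breaks the incoming arrows to H: H := max(S, T) + 3 no longer applies, and H = 7.
T = 2*S + 3  [with S=2]  = 7
R = |S - H|  [with S=2, H=7]  = 5
U = -T + 2*H + 2*R  [with T=7, H=7, R=5]  = 17
Q = 3*U - S - 4  [with U=17, S=2]  = 45
P = H + Q - 3  [with H=7, Q=45]  = 49
Without intervention: T = 2*S + 3  [with S=2]  = 7; H = max(S, T) + 3  [with S=2, T=7]  = 10; R = |S - H|  [with S=2, H=10]  = 8; U = -T + 2*H + 2*R  [with T=7, H=10, R=8]  = 29; Q = 3*U - S - 4  [with U=29, S=2]  = 81; P = H + Q - 3  [with H=10, Q=81]  = 88.
Change = 49 − 88 = -39.

-39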